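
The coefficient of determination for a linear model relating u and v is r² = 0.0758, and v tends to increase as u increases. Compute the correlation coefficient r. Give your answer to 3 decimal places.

|r| = √0.0758 = 0.275
The association is positive, so r = 0.275.

0.275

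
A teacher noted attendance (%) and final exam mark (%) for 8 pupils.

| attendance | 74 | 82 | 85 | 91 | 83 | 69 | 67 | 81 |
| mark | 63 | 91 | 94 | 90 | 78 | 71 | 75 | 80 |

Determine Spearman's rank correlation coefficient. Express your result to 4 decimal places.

Rank attendance: 3, 5, 7, 8, 6, 2, 1, 4
Rank mark: 1, 7, 8, 6, 4, 2, 3, 5
d = rank(attendance) − rank(mark): 2, -2, -1, 2, 2, 0, -2, -1; Σd² = 22
ρ = 1 − 6Σd² / [n(n²−1)] = 1 − 6×22 / (8×63) = 1 − 132/504 ≈ 0.7381

0.7381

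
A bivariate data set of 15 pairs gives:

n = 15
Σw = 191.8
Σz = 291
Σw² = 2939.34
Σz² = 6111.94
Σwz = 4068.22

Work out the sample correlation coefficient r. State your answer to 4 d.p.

r = (nΣwz − ΣwΣz) / √[(nΣw² − (Σw)²)(nΣz² − (Σz)²)]
Numerator: 15×4068.22 − 191.8×291 = 5209.5
Denominator: √[(44090.1 − 36787.24)(91679.1 − 84681)] = √[7302.86 × 6998.1] = 7148.8562
r = 5209.5 / 7148.8562 ≈ 0.7287

0.7287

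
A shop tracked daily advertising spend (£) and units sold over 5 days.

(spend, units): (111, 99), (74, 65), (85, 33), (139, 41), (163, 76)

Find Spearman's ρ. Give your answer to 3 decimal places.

Rank spend: 3, 1, 2, 4, 5
Rank units: 5, 3, 1, 2, 4
d = rank(spend) − rank(units): -2, -2, 1, 2, 1; Σd² = 14
ρ = 1 − 6Σd² / [n(n²−1)] = 1 − 6×14 / (5×24) = 1 − 84/120 ≈ 0.300

0.300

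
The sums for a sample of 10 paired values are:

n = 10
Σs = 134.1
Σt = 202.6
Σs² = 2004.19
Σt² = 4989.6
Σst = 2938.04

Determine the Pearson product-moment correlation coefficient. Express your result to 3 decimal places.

0.518

r = (nΣst − ΣsΣt) / √[(nΣs² − (Σs)²)(nΣt² − (Σt)²)]
Numerator: 10×2938.04 − 134.1×202.6 = 2211.74
Denominator: √[(20041.9 − 17982.81)(49896 − 41046.76)] = √[2059.09 × 8849.24] = 4268.6510
r = 2211.74 / 4268.6510 ≈ 0.518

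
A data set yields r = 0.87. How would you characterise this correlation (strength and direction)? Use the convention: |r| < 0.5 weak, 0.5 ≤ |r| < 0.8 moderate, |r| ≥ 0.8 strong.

r = 0.87 > 0 so the relationship is positive.
|r| = 0.87, which falls in the strong range.

strong positive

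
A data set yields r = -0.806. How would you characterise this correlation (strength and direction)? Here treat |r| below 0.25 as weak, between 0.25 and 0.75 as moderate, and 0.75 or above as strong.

strong negative

r = -0.806 < 0 so the relationship is negative.
|r| = 0.806, which falls in the strong range.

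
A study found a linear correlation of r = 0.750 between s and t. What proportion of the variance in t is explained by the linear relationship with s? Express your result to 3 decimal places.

0.563

r² = (0.750)² = 0.563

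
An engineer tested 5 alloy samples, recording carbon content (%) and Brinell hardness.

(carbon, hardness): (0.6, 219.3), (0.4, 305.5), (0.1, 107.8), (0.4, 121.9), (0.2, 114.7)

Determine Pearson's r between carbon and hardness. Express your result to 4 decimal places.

n = 5, Σx = 1.7, Σy = 869.2, Σx² = 0.73, Σy² = 181059.28, Σxy = 336.26
nΣxy − ΣxΣy = 1681.3 − 1477.64 = 203.66
nΣx² − (Σx)² = 3.65 − 2.89 = 0.76; nΣy² − (Σy)² = 905296.4 − 755508.64 = 149787.76
r = 203.66 / √(0.76 × 149787.76) = 203.66 / 337.3999 ≈ 0.6036

0.6036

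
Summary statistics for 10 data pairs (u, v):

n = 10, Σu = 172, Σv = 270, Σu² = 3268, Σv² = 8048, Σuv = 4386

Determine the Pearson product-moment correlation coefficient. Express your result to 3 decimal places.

r = (nΣuv − ΣuΣv) / √[(nΣu² − (Σu)²)(nΣv² − (Σv)²)]
Numerator: 10×4386 − 172×270 = -2580
Denominator: √[(32680 − 29584)(80480 − 72900)] = √[3096 × 7580] = 4844.3452
r = -2580 / 4844.3452 ≈ -0.533

-0.533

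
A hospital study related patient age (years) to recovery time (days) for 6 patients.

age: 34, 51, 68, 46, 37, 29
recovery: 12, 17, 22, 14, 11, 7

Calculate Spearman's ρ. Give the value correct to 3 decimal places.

0.943

Rank age: 2, 5, 6, 4, 3, 1
Rank recovery: 3, 5, 6, 4, 2, 1
d = rank(age) − rank(recovery): -1, 0, 0, 0, 1, 0; Σd² = 2
ρ = 1 − 6Σd² / [n(n²−1)] = 1 − 6×2 / (6×35) = 1 − 12/210 ≈ 0.943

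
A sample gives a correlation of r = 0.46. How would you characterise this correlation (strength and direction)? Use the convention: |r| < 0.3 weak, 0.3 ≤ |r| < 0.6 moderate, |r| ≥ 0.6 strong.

r = 0.46 > 0 so the relationship is positive.
|r| = 0.46, which falls in the moderate range.

moderate positive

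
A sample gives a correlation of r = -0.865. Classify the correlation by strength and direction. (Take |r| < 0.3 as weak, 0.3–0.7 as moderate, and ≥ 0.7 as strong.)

r = -0.865 < 0 so the relationship is negative.
|r| = 0.865, which falls in the strong range.

strong negative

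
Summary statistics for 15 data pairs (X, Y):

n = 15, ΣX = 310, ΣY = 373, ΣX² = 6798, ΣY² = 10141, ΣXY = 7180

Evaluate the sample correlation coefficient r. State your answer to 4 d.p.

-0.9083

r = (nΣXY − ΣXΣY) / √[(nΣX² − (ΣX)²)(nΣY² − (ΣY)²)]
Numerator: 15×7180 − 310×373 = -7930
Denominator: √[(101970 − 96100)(152115 − 139129)] = √[5870 × 12986] = 8730.8545
r = -7930 / 8730.8545 ≈ -0.9083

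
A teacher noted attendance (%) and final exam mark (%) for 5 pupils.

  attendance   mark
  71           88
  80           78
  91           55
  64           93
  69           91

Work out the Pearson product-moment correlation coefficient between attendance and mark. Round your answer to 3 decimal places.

-0.977

n = 5, Σx = 375, Σy = 405, Σx² = 28579, Σy² = 33783, Σxy = 29724
nΣxy − ΣxΣy = 148620 − 151875 = -3255
nΣx² − (Σx)² = 142895 − 140625 = 2270; nΣy² − (Σy)² = 168915 − 164025 = 4890
r = -3255 / √(2270 × 4890) = -3255 / 3331.7113 ≈ -0.977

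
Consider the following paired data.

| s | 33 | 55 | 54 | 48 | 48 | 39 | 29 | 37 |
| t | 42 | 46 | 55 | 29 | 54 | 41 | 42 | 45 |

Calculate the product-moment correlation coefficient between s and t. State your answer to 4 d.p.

0.3130

n = 8, Σs = 343, Σt = 354, Σs² = 15369, Σt² = 16132, Σst = 15352
nΣst − ΣsΣt = 122816 − 121422 = 1394
nΣs² − (Σs)² = 122952 − 117649 = 5303; nΣt² − (Σt)² = 129056 − 125316 = 3740
r = 1394 / √(5303 × 3740) = 1394 / 4453.4503 ≈ 0.3130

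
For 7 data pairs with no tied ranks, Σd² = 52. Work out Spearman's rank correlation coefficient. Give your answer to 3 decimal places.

0.071

ρ = 1 − 6Σd² / [n(n²−1)] = 1 − 6×52 / (7×48)
  = 1 − 312/336 = 1 − 0.9286 ≈ 0.071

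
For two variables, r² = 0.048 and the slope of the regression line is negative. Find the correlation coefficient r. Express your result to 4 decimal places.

|r| = √0.048 = 0.2191
The association is negative, so r = −0.2191.

-0.2191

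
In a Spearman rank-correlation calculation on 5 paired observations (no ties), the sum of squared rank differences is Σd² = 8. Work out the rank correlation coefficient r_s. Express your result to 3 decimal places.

0.600

ρ = 1 − 6Σd² / [n(n²−1)] = 1 − 6×8 / (5×24)
  = 1 − 48/120 = 1 − 0.4000 ≈ 0.600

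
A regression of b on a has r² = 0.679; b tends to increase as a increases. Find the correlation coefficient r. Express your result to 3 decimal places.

0.824

|r| = √0.679 = 0.824
The association is positive, so r = 0.824.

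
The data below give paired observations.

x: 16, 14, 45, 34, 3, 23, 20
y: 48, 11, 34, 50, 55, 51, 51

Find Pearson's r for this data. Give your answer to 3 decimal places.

n = 7, Σx = 155, Σy = 300, Σx² = 4571, Σy² = 14308, Σxy = 6510
nΣxy − ΣxΣy = 45570 − 46500 = -930
nΣx² − (Σx)² = 31997 − 24025 = 7972; nΣy² − (Σy)² = 100156 − 90000 = 10156
r = -930 / √(7972 × 10156) = -930 / 8997.9793 ≈ -0.103

-0.103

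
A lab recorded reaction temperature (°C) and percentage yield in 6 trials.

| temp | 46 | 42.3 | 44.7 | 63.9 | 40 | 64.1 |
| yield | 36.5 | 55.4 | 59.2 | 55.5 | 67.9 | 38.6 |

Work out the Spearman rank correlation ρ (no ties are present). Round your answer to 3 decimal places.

Rank temp: 4, 2, 3, 5, 1, 6
Rank yield: 1, 3, 5, 4, 6, 2
d = rank(temp) − rank(yield): 3, -1, -2, 1, -5, 4; Σd² = 56
ρ = 1 − 6Σd² / [n(n²−1)] = 1 − 6×56 / (6×35) = 1 − 336/210 ≈ -0.600

-0.600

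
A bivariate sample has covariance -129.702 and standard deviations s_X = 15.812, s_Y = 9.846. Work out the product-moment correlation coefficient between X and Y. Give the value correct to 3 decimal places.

r = Cov(X,Y) / (s_X · s_Y) = -129.702 / (15.812 × 9.846)
  = -129.702 / 155.6850 ≈ -0.833

-0.833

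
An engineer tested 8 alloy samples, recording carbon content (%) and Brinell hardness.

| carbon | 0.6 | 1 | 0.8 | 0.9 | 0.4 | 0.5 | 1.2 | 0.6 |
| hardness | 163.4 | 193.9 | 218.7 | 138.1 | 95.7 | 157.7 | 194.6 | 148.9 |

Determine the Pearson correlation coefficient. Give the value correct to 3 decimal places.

0.651

n = 8, Σx = 6, Σy = 1311, Σx² = 5.02, Σy² = 225266.22, Σxy = 1031.18
nΣxy − ΣxΣy = 8249.44 − 7866 = 383.44
nΣx² − (Σx)² = 40.16 − 36 = 4.16; nΣy² − (Σy)² = 1802129.76 − 1718721 = 83408.76
r = 383.44 / √(4.16 × 83408.76) = 383.44 / 589.0505 ≈ 0.651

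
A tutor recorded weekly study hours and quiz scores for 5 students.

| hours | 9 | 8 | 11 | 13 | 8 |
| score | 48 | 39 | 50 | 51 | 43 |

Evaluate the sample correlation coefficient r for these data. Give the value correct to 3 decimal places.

0.846

n = 5, Σx = 49, Σy = 231, Σx² = 499, Σy² = 10775, Σxy = 2301
nΣxy − ΣxΣy = 11505 − 11319 = 186
nΣx² − (Σx)² = 2495 − 2401 = 94; nΣy² − (Σy)² = 53875 − 53361 = 514
r = 186 / √(94 × 514) = 186 / 219.8090 ≈ 0.846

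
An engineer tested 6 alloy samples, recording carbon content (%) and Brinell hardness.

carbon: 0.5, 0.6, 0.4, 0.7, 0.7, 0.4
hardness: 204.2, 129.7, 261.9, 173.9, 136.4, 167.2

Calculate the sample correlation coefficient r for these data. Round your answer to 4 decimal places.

-0.6403

n = 6, Σx = 3.3, Σy = 1073.3, Σx² = 1.91, Σy² = 203913.35, Σxy = 568.77
nΣxy − ΣxΣy = 3412.62 − 3541.89 = -129.27
nΣx² − (Σx)² = 11.46 − 10.89 = 0.57; nΣy² − (Σy)² = 1223480.1 − 1151972.89 = 71507.21
r = -129.27 / √(0.57 × 71507.21) = -129.27 / 201.8889 ≈ -0.6403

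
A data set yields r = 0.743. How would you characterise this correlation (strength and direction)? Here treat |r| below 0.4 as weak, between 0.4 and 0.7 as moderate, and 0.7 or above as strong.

r = 0.743 > 0 so the relationship is positive.
|r| = 0.743, which falls in the strong range.

strong positive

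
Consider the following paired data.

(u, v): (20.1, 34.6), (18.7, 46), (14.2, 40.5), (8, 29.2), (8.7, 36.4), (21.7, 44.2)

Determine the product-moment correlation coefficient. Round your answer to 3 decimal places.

n = 6, Σu = 91.4, Σv = 230.9, Σu² = 1565.92, Σv² = 9084.65, Σuv = 3640.18
nΣuv − ΣuΣv = 21841.08 − 21104.26 = 736.82
nΣu² − (Σu)² = 9395.52 − 8353.96 = 1041.56; nΣv² − (Σv)² = 54507.9 − 53314.81 = 1193.09
r = 736.82 / √(1041.56 × 1193.09) = 736.82 / 1114.7533 ≈ 0.661

0.661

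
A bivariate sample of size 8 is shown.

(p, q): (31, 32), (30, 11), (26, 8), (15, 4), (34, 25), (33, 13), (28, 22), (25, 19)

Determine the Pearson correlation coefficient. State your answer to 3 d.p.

0.607

n = 8, Σp = 222, Σq = 134, Σp² = 6416, Σq² = 2864, Σpq = 3960
nΣpq − ΣpΣq = 31680 − 29748 = 1932
nΣp² − (Σp)² = 51328 − 49284 = 2044; nΣq² − (Σq)² = 22912 − 17956 = 4956
r = 1932 / √(2044 × 4956) = 1932 / 3182.7761 ≈ 0.607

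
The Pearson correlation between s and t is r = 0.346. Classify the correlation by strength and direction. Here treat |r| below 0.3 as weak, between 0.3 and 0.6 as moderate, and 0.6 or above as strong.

r = 0.346 > 0 so the relationship is positive.
|r| = 0.346, which falls in the moderate range.

moderate positive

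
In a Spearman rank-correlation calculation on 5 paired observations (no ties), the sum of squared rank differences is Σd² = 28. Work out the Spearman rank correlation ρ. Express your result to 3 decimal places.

ρ = 1 − 6Σd² / [n(n²−1)] = 1 − 6×28 / (5×24)
  = 1 − 168/120 = 1 − 1.4000 ≈ -0.400

-0.400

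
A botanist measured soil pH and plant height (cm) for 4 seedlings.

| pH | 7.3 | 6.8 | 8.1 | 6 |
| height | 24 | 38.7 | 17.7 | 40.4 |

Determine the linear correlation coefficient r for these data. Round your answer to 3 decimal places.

n = 4, Σx = 28.2, Σy = 120.8, Σx² = 201.14, Σy² = 4019.14, Σxy = 824.13
nΣxy − ΣxΣy = 3296.52 − 3406.56 = -110.04
nΣx² − (Σx)² = 804.56 − 795.24 = 9.32; nΣy² − (Σy)² = 16076.56 − 14592.64 = 1483.92
r = -110.04 / √(9.32 × 1483.92) = -110.04 / 117.6016 ≈ -0.936

-0.936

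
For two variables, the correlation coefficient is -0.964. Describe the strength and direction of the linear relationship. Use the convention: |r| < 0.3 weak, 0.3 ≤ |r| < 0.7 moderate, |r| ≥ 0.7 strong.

r = -0.964 < 0 so the relationship is negative.
|r| = 0.964, which falls in the strong range.

strong negative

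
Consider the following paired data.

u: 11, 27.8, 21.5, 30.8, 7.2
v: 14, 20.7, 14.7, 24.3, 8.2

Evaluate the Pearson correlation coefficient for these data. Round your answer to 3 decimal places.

n = 5, Σu = 98.3, Σv = 81.9, Σu² = 2356.57, Σv² = 1498.31, Σuv = 1852.99
nΣuv − ΣuΣv = 9264.95 − 8050.77 = 1214.18
nΣu² − (Σu)² = 11782.85 − 9662.89 = 2119.96; nΣv² − (Σv)² = 7491.55 − 6707.61 = 783.94
r = 1214.18 / √(2119.96 × 783.94) = 1214.18 / 1289.1553 ≈ 0.942

0.942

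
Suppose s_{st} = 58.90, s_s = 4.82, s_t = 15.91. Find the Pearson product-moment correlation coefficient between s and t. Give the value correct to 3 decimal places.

r = Cov(s,t) / (s_s · s_t) = 58.90 / (4.82 × 15.91)
  = 58.90 / 76.6862 ≈ 0.768

0.768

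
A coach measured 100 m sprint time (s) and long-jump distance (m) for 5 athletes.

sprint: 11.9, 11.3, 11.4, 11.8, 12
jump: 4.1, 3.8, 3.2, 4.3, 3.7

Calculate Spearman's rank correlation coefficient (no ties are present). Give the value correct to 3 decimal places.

Rank sprint: 4, 1, 2, 3, 5
Rank jump: 4, 3, 1, 5, 2
d = rank(sprint) − rank(jump): 0, -2, 1, -2, 3; Σd² = 18
ρ = 1 − 6Σd² / [n(n²−1)] = 1 − 6×18 / (5×24) = 1 − 108/120 ≈ 0.100

0.100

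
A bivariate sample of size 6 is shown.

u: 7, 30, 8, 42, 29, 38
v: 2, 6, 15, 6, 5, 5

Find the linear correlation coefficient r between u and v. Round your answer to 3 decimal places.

n = 6, Σu = 154, Σv = 39, Σu² = 5062, Σv² = 351, Σuv = 901
nΣuv − ΣuΣv = 5406 − 6006 = -600
nΣu² − (Σu)² = 30372 − 23716 = 6656; nΣv² − (Σv)² = 2106 − 1521 = 585
r = -600 / √(6656 × 585) = -600 / 1973.2613 ≈ -0.304

-0.304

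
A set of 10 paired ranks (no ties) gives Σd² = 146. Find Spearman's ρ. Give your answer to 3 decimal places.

ρ = 1 − 6Σd² / [n(n²−1)] = 1 − 6×146 / (10×99)
  = 1 − 876/990 = 1 − 0.8848 ≈ 0.115

0.115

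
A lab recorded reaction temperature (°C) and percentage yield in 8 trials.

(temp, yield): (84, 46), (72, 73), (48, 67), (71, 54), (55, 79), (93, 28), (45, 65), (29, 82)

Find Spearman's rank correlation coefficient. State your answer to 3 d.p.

Rank temp: 7, 6, 3, 5, 4, 8, 2, 1
Rank yield: 2, 6, 5, 3, 7, 1, 4, 8
d = rank(temp) − rank(yield): 5, 0, -2, 2, -3, 7, -2, -7; Σd² = 144
ρ = 1 − 6Σd² / [n(n²−1)] = 1 − 6×144 / (8×63) = 1 − 864/504 ≈ -0.714

-0.714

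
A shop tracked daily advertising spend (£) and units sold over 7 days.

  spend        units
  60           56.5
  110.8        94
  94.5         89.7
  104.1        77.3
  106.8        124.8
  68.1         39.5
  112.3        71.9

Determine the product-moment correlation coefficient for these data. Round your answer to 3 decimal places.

0.707

n = 7, Σx = 656.6, Σy = 553.7, Σx² = 64298.84, Σy² = 48354.53, Σxy = 54421.74
nΣxy − ΣxΣy = 380952.18 − 363559.42 = 17392.76
nΣx² − (Σx)² = 450091.88 − 431123.56 = 18968.32; nΣy² − (Σy)² = 338481.71 − 306583.69 = 31898.02
r = 17392.76 / √(18968.32 × 31898.02) = 17392.76 / 24597.8017 ≈ 0.707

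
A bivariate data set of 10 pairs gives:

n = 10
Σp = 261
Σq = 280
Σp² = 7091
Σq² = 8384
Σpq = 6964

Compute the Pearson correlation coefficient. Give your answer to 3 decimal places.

-0.883

r = (nΣpq − ΣpΣq) / √[(nΣp² − (Σp)²)(nΣq² − (Σq)²)]
Numerator: 10×6964 − 261×280 = -3440
Denominator: √[(70910 − 68121)(83840 − 78400)] = √[2789 × 5440] = 3895.1457
r = -3440 / 3895.1457 ≈ -0.883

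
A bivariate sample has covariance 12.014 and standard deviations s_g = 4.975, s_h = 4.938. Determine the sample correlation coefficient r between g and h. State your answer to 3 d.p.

0.489

r = Cov(g,h) / (s_g · s_h) = 12.014 / (4.975 × 4.938)
  = 12.014 / 24.5665 ≈ 0.489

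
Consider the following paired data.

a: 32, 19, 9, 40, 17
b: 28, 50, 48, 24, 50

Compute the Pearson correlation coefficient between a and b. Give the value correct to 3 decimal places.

-0.925

n = 5, Σa = 117, Σb = 200, Σa² = 3355, Σb² = 8664, Σab = 4088
nΣab − ΣaΣb = 20440 − 23400 = -2960
nΣa² − (Σa)² = 16775 − 13689 = 3086; nΣb² − (Σb)² = 43320 − 40000 = 3320
r = -2960 / √(3086 × 3320) = -2960 / 3200.8624 ≈ -0.925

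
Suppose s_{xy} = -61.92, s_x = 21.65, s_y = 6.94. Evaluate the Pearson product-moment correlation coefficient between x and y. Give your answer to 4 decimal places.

r = Cov(x,y) / (s_x · s_y) = -61.92 / (21.65 × 6.94)
  = -61.92 / 150.2510 ≈ -0.4121

-0.4121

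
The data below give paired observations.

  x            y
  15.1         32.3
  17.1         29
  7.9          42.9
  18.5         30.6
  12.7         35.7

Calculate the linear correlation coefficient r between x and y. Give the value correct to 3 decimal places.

-0.971

n = 5, Σx = 71.3, Σy = 170.5, Σx² = 1086.37, Σy² = 5935.55, Σxy = 2342.03
nΣxy − ΣxΣy = 11710.15 − 12156.65 = -446.5
nΣx² − (Σx)² = 5431.85 − 5083.69 = 348.16; nΣy² − (Σy)² = 29677.75 − 29070.25 = 607.5
r = -446.5 / √(348.16 × 607.5) = -446.5 / 459.8991 ≈ -0.971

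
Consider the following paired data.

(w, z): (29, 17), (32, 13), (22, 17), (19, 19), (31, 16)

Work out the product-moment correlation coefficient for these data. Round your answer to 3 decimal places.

-0.815

n = 5, Σw = 133, Σz = 82, Σw² = 3671, Σz² = 1364, Σwz = 2140
nΣwz − ΣwΣz = 10700 − 10906 = -206
nΣw² − (Σw)² = 18355 − 17689 = 666; nΣz² − (Σz)² = 6820 − 6724 = 96
r = -206 / √(666 × 96) = -206 / 252.8557 ≈ -0.815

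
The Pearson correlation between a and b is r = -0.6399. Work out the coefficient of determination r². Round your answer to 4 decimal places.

0.4095

r² = (-0.6399)² = 0.4095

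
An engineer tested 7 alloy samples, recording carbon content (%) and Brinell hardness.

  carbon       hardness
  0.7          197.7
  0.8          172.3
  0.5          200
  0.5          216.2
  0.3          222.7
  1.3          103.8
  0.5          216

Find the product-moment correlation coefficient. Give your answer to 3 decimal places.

n = 7, Σx = 4.6, Σy = 1328.7, Σx² = 3.66, Σy² = 262540.75, Σxy = 794.08
nΣxy − ΣxΣy = 5558.56 − 6112.02 = -553.46
nΣx² − (Σx)² = 25.62 − 21.16 = 4.46; nΣy² − (Σy)² = 1837785.25 − 1765443.69 = 72341.56
r = -553.46 / √(4.46 × 72341.56) = -553.46 / 568.0170 ≈ -0.974

-0.974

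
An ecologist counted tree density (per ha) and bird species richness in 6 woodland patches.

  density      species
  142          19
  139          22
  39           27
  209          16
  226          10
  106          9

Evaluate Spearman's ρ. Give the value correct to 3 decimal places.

Rank density: 4, 3, 1, 5, 6, 2
Rank species: 4, 5, 6, 3, 2, 1
d = rank(density) − rank(species): 0, -2, -5, 2, 4, 1; Σd² = 50
ρ = 1 − 6Σd² / [n(n²−1)] = 1 − 6×50 / (6×35) = 1 − 300/210 ≈ -0.429

-0.429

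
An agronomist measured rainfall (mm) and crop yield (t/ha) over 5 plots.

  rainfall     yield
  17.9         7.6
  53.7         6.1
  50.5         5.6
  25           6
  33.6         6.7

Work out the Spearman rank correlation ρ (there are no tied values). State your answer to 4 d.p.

-0.5000

Rank rainfall: 1, 5, 4, 2, 3
Rank yield: 5, 3, 1, 2, 4
d = rank(rainfall) − rank(yield): -4, 2, 3, 0, -1; Σd² = 30
ρ = 1 − 6Σd² / [n(n²−1)] = 1 − 6×30 / (5×24) = 1 − 180/120 ≈ -0.5000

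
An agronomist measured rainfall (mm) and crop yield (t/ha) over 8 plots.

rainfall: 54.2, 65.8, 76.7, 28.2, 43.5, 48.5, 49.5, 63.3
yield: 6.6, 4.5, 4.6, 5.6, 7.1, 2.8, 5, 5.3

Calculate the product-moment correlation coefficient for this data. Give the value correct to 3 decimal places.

n = 8, Σx = 429.7, Σy = 41.5, Σx² = 24647.05, Σy² = 227.67, Σxy = 2192.2
nΣxy − ΣxΣy = 17537.6 − 17832.55 = -294.95
nΣx² − (Σx)² = 197176.4 − 184642.09 = 12534.31; nΣy² − (Σy)² = 1821.36 − 1722.25 = 99.11
r = -294.95 / √(12534.31 × 99.11) = -294.95 / 1114.5741 ≈ -0.265

-0.265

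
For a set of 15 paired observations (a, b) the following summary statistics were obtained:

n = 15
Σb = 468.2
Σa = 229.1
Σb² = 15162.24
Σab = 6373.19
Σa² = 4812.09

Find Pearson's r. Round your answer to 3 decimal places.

r = (nΣab − ΣaΣb) / √[(nΣa² − (Σa)²)(nΣb² − (Σb)²)]
Numerator: 15×6373.19 − 229.1×468.2 = -11666.77
Denominator: √[(72181.35 − 52486.81)(227433.6 − 219211.24)] = √[19694.54 × 8222.36] = 12725.3919
r = -11666.77 / 12725.3919 ≈ -0.917

-0.917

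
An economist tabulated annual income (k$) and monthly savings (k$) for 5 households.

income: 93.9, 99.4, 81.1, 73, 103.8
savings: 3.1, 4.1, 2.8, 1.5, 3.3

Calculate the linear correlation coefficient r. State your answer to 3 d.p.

0.865

n = 5, Σx = 451.2, Σy = 14.8, Σx² = 41378.22, Σy² = 47.4, Σxy = 1377.75
nΣxy − ΣxΣy = 6888.75 − 6677.76 = 210.99
nΣx² − (Σx)² = 206891.1 − 203581.44 = 3309.66; nΣy² − (Σy)² = 237 − 219.04 = 17.96
r = 210.99 / √(3309.66 × 17.96) = 210.99 / 243.8063 ≈ 0.865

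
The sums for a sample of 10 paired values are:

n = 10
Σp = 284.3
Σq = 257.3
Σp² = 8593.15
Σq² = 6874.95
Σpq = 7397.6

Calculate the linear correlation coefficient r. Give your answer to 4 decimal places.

r = (nΣpq − ΣpΣq) / √[(nΣp² − (Σp)²)(nΣq² − (Σq)²)]
Numerator: 10×7397.6 − 284.3×257.3 = 825.61
Denominator: √[(85931.5 − 80826.49)(68749.5 − 66203.29)] = √[5105.01 × 2546.21] = 3605.3332
r = 825.61 / 3605.3332 ≈ 0.2290

0.2290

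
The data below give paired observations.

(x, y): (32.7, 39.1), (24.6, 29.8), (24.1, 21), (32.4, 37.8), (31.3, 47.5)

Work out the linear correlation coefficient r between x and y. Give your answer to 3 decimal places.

0.839

n = 5, Σx = 145.1, Σy = 175.2, Σx² = 4284.71, Σy² = 6542.94, Σxy = 5229.22
nΣxy − ΣxΣy = 26146.1 − 25421.52 = 724.58
nΣx² − (Σx)² = 21423.55 − 21054.01 = 369.54; nΣy² − (Σy)² = 32714.7 − 30695.04 = 2019.66
r = 724.58 / √(369.54 × 2019.66) = 724.58 / 863.9127 ≈ 0.839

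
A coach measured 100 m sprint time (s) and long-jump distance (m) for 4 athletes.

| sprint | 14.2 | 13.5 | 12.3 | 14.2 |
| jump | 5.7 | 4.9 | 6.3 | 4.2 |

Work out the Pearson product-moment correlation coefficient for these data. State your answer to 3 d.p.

n = 4, Σx = 54.2, Σy = 21.1, Σx² = 736.82, Σy² = 113.83, Σxy = 284.22
nΣxy − ΣxΣy = 1136.88 − 1143.62 = -6.74
nΣx² − (Σx)² = 2947.28 − 2937.64 = 9.64; nΣy² − (Σy)² = 455.32 − 445.21 = 10.11
r = -6.74 / √(9.64 × 10.11) = -6.74 / 9.8722 ≈ -0.683

-0.683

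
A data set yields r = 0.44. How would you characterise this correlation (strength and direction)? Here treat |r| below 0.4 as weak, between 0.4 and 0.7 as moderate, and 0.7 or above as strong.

r = 0.44 > 0 so the relationship is positive.
|r| = 0.44, which falls in the moderate range.

moderate positive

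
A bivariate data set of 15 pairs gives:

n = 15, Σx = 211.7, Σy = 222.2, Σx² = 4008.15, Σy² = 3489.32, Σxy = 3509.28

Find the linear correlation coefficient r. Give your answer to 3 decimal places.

0.831

r = (nΣxy − ΣxΣy) / √[(nΣx² − (Σx)²)(nΣy² − (Σy)²)]
Numerator: 15×3509.28 − 211.7×222.2 = 5599.46
Denominator: √[(60122.25 − 44816.89)(52339.8 − 49372.84)] = √[15305.36 × 2966.96] = 6738.7232
r = 5599.46 / 6738.7232 ≈ 0.831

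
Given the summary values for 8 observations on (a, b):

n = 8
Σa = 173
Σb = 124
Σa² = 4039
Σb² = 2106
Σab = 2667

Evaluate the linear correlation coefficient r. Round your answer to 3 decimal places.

-0.062

r = (nΣab − ΣaΣb) / √[(nΣa² − (Σa)²)(nΣb² − (Σb)²)]
Numerator: 8×2667 − 173×124 = -116
Denominator: √[(32312 − 29929)(16848 − 15376)] = √[2383 × 1472] = 1872.9058
r = -116 / 1872.9058 ≈ -0.062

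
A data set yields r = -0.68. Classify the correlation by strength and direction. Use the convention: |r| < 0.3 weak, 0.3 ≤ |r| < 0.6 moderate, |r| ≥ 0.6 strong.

r = -0.68 < 0 so the relationship is negative.
|r| = 0.68, which falls in the strong range.

strong negative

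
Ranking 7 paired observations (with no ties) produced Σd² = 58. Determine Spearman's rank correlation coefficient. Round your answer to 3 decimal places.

-0.036

ρ = 1 − 6Σd² / [n(n²−1)] = 1 − 6×58 / (7×48)
  = 1 − 348/336 = 1 − 1.0357 ≈ -0.036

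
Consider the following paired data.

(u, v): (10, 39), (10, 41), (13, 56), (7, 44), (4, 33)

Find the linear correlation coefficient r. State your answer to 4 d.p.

n = 5, Σu = 44, Σv = 213, Σu² = 434, Σv² = 9363, Σuv = 1968
nΣuv − ΣuΣv = 9840 − 9372 = 468
nΣu² − (Σu)² = 2170 − 1936 = 234; nΣv² − (Σv)² = 46815 − 45369 = 1446
r = 468 / √(234 × 1446) = 468 / 581.6906 ≈ 0.8046

0.8046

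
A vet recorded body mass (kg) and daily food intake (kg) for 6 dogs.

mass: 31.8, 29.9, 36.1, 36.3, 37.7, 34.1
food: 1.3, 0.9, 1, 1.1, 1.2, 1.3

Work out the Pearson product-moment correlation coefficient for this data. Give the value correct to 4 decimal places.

n = 6, Σx = 205.9, Σy = 6.8, Σx² = 7110.25, Σy² = 7.84, Σxy = 233.85
nΣxy − ΣxΣy = 1403.1 − 1400.12 = 2.98
nΣx² − (Σx)² = 42661.5 − 42394.81 = 266.69; nΣy² − (Σy)² = 47.04 − 46.24 = 0.8
r = 2.98 / √(266.69 × 0.8) = 2.98 / 14.6066 ≈ 0.2040

0.2040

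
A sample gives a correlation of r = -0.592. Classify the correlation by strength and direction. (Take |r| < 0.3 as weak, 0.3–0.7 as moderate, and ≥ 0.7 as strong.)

r = -0.592 < 0 so the relationship is negative.
|r| = 0.592, which falls in the moderate range.

moderate negative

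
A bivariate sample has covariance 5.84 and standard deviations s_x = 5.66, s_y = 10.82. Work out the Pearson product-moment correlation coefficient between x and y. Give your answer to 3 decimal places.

r = Cov(x,y) / (s_x · s_y) = 5.84 / (5.66 × 10.82)
  = 5.84 / 61.2412 ≈ 0.095

0.095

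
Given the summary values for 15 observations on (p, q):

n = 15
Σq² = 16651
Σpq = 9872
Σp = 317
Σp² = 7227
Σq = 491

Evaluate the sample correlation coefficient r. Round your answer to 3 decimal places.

r = (nΣpq − ΣpΣq) / √[(nΣp² − (Σp)²)(nΣq² − (Σq)²)]
Numerator: 15×9872 − 317×491 = -7567
Denominator: √[(108405 − 100489)(249765 − 241081)] = √[7916 × 8684] = 8291.1123
r = -7567 / 8291.1123 ≈ -0.913

-0.913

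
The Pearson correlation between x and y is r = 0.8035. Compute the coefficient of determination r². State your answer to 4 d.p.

r² = (0.8035)² = 0.6456

0.6456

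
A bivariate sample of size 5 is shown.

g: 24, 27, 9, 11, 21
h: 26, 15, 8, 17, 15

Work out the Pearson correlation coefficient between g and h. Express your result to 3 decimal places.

n = 5, Σg = 92, Σh = 81, Σg² = 1948, Σh² = 1479, Σgh = 1603
nΣgh − ΣgΣh = 8015 − 7452 = 563
nΣg² − (Σg)² = 9740 − 8464 = 1276; nΣh² − (Σh)² = 7395 − 6561 = 834
r = 563 / √(1276 × 834) = 563 / 1031.5929 ≈ 0.546

0.546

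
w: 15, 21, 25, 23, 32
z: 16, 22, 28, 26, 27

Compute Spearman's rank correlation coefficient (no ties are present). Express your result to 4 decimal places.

0.9000

Rank w: 1, 2, 4, 3, 5
Rank z: 1, 2, 5, 3, 4
d = rank(w) − rank(z): 0, 0, -1, 0, 1; Σd² = 2
ρ = 1 − 6Σd² / [n(n²−1)] = 1 − 6×2 / (5×24) = 1 − 12/120 ≈ 0.9000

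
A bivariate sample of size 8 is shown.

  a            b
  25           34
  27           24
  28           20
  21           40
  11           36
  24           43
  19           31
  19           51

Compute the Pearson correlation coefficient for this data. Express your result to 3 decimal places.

n = 8, Σa = 174, Σb = 279, Σa² = 3998, Σb² = 10439, Σab = 5884
nΣab − ΣaΣb = 47072 − 48546 = -1474
nΣa² − (Σa)² = 31984 − 30276 = 1708; nΣb² − (Σb)² = 83512 − 77841 = 5671
r = -1474 / √(1708 × 5671) = -1474 / 3112.2448 ≈ -0.474

-0.474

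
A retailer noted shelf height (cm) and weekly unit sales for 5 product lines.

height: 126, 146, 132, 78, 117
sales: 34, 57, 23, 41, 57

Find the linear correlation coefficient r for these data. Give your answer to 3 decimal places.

0.073

n = 5, Σx = 599, Σy = 212, Σx² = 74389, Σy² = 9864, Σxy = 25509
nΣxy − ΣxΣy = 127545 − 126988 = 557
nΣx² − (Σx)² = 371945 − 358801 = 13144; nΣy² − (Σy)² = 49320 − 44944 = 4376
r = 557 / √(13144 × 4376) = 557 / 7584.0717 ≈ 0.073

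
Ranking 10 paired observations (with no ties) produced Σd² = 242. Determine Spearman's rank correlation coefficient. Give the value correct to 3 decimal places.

ρ = 1 − 6Σd² / [n(n²−1)] = 1 − 6×242 / (10×99)
  = 1 − 1452/990 = 1 − 1.4667 ≈ -0.467

-0.467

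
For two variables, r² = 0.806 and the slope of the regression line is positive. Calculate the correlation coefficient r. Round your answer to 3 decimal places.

0.898

|r| = √0.806 = 0.898
The association is positive, so r = 0.898.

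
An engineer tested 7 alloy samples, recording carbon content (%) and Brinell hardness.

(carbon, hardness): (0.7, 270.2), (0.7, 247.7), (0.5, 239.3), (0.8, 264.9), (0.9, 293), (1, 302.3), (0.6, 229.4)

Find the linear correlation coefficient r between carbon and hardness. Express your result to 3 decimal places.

0.923

n = 7, Σx = 5.2, Σy = 1846.8, Σx² = 4.04, Σy² = 491658.48, Σxy = 1397.74
nΣxy − ΣxΣy = 9784.18 − 9603.36 = 180.82
nΣx² − (Σx)² = 28.28 − 27.04 = 1.24; nΣy² − (Σy)² = 3441609.36 − 3410670.24 = 30939.12
r = 180.82 / √(1.24 × 30939.12) = 180.82 / 195.8686 ≈ 0.923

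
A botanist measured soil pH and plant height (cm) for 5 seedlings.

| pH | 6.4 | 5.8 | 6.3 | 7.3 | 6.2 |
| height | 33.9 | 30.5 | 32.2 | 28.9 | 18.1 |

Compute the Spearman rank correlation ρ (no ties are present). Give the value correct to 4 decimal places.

0.2000

Rank pH: 4, 1, 3, 5, 2
Rank height: 5, 3, 4, 2, 1
d = rank(pH) − rank(height): -1, -2, -1, 3, 1; Σd² = 16
ρ = 1 − 6Σd² / [n(n²−1)] = 1 − 6×16 / (5×24) = 1 − 96/120 ≈ 0.2000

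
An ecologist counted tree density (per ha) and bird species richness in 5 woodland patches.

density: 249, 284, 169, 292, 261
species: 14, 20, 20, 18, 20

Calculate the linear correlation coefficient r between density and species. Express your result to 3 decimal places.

-0.137

n = 5, Σx = 1255, Σy = 92, Σx² = 324603, Σy² = 1720, Σxy = 23022
nΣxy − ΣxΣy = 115110 − 115460 = -350
nΣx² − (Σx)² = 1623015 − 1575025 = 47990; nΣy² − (Σy)² = 8600 − 8464 = 136
r = -350 / √(47990 × 136) = -350 / 2554.7289 ≈ -0.137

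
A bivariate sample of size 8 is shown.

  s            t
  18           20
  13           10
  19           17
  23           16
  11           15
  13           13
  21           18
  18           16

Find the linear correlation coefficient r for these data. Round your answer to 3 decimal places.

n = 8, Σs = 136, Σt = 125, Σs² = 2438, Σt² = 2019, Σst = 2181
nΣst − ΣsΣt = 17448 − 17000 = 448
nΣs² − (Σs)² = 19504 − 18496 = 1008; nΣt² − (Σt)² = 16152 − 15625 = 527
r = 448 / √(1008 × 527) = 448 / 728.8457 ≈ 0.615

0.615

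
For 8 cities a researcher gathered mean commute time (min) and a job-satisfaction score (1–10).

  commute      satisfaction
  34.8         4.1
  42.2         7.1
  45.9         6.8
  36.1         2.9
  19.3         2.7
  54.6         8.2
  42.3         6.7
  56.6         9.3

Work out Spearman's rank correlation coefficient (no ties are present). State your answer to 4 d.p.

Rank commute: 2, 4, 6, 3, 1, 7, 5, 8
Rank satisfaction: 3, 6, 5, 2, 1, 7, 4, 8
d = rank(commute) − rank(satisfaction): -1, -2, 1, 1, 0, 0, 1, 0; Σd² = 8
ρ = 1 − 6Σd² / [n(n²−1)] = 1 − 6×8 / (8×63) = 1 − 48/504 ≈ 0.9048

0.9048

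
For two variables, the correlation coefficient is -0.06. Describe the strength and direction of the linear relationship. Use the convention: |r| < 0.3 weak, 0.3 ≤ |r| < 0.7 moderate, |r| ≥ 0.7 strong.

weak negative

r = -0.06 < 0 so the relationship is negative.
|r| = 0.06, which falls in the weak range.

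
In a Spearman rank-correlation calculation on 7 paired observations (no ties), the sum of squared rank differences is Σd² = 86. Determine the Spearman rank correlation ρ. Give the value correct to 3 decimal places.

ρ = 1 − 6Σd² / [n(n²−1)] = 1 − 6×86 / (7×48)
  = 1 − 516/336 = 1 − 1.5357 ≈ -0.536

-0.536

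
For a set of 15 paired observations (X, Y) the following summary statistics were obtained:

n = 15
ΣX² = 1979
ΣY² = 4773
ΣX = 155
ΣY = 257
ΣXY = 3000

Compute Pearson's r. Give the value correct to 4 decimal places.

0.9219

r = (nΣXY − ΣXΣY) / √[(nΣX² − (ΣX)²)(nΣY² − (ΣY)²)]
Numerator: 15×3000 − 155×257 = 5165
Denominator: √[(29685 − 24025)(71595 − 66049)] = √[5660 × 5546] = 5602.7101
r = 5165 / 5602.7101 ≈ 0.9219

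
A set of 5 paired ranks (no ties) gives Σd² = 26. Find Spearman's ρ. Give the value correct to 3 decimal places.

ρ = 1 − 6Σd² / [n(n²−1)] = 1 − 6×26 / (5×24)
  = 1 − 156/120 = 1 − 1.3000 ≈ -0.300

-0.300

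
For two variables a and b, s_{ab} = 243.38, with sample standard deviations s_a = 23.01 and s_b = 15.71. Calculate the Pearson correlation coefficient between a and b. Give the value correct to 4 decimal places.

r = Cov(a,b) / (s_a · s_b) = 243.38 / (23.01 × 15.71)
  = 243.38 / 361.4871 ≈ 0.6733

0.6733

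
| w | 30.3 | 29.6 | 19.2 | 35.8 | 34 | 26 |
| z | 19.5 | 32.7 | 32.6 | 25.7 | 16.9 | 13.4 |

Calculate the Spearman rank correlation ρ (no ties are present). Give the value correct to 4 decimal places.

Rank w: 4, 3, 1, 6, 5, 2
Rank z: 3, 6, 5, 4, 2, 1
d = rank(w) − rank(z): 1, -3, -4, 2, 3, 1; Σd² = 40
ρ = 1 − 6Σd² / [n(n²−1)] = 1 − 6×40 / (6×35) = 1 − 240/210 ≈ -0.1429

-0.1429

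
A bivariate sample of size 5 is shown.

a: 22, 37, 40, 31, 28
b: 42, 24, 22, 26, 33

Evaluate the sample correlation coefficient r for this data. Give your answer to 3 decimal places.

n = 5, Σa = 158, Σb = 147, Σa² = 5198, Σb² = 4589, Σab = 4422
nΣab − ΣaΣb = 22110 − 23226 = -1116
nΣa² − (Σa)² = 25990 − 24964 = 1026; nΣb² − (Σb)² = 22945 − 21609 = 1336
r = -1116 / √(1026 × 1336) = -1116 / 1170.7844 ≈ -0.953

-0.953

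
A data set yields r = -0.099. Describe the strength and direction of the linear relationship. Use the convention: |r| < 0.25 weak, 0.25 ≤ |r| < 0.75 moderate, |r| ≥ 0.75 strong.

r = -0.099 < 0 so the relationship is negative.
|r| = 0.099, which falls in the weak range.

weak negative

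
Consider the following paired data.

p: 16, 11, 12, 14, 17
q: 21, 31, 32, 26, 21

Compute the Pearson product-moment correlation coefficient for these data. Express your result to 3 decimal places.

-0.969

n = 5, Σp = 70, Σq = 131, Σp² = 1006, Σq² = 3543, Σpq = 1782
nΣpq − ΣpΣq = 8910 − 9170 = -260
nΣp² − (Σp)² = 5030 − 4900 = 130; nΣq² − (Σq)² = 17715 − 17161 = 554
r = -260 / √(130 × 554) = -260 / 268.3654 ≈ -0.969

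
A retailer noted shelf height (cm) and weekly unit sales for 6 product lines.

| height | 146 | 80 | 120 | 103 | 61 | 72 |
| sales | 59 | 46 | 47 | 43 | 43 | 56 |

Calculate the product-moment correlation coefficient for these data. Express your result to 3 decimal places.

n = 6, Σx = 582, Σy = 294, Σx² = 61630, Σy² = 14640, Σxy = 29018
nΣxy − ΣxΣy = 174108 − 171108 = 3000
nΣx² − (Σx)² = 369780 − 338724 = 31056; nΣy² − (Σy)² = 87840 − 86436 = 1404
r = 3000 / √(31056 × 1404) = 3000 / 6603.2283 ≈ 0.454

0.454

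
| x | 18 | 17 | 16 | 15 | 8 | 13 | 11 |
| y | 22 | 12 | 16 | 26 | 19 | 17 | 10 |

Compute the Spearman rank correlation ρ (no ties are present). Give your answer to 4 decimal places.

Rank x: 7, 6, 5, 4, 1, 3, 2
Rank y: 6, 2, 3, 7, 5, 4, 1
d = rank(x) − rank(y): 1, 4, 2, -3, -4, -1, 1; Σd² = 48
ρ = 1 − 6Σd² / [n(n²−1)] = 1 − 6×48 / (7×48) = 1 − 288/336 ≈ 0.1429

0.1429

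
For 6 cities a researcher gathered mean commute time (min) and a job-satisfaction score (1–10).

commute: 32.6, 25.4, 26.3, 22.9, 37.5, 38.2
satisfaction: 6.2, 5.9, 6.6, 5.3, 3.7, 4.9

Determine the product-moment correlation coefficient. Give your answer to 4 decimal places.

-0.6104

n = 6, Σx = 182.9, Σy = 32.6, Σx² = 5789.51, Σy² = 182.6, Σxy = 972.86
nΣxy − ΣxΣy = 5837.16 − 5962.54 = -125.38
nΣx² − (Σx)² = 34737.06 − 33452.41 = 1284.65; nΣy² − (Σy)² = 1095.6 − 1062.76 = 32.84
r = -125.38 / √(1284.65 × 32.84) = -125.38 / 205.3969 ≈ -0.6104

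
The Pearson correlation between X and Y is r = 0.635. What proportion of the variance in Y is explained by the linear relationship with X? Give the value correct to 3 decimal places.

r² = (0.635)² = 0.403

0.403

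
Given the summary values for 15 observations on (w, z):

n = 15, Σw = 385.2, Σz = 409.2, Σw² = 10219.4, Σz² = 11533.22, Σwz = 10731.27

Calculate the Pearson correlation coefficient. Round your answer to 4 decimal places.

r = (nΣwz − ΣwΣz) / √[(nΣw² − (Σw)²)(nΣz² − (Σz)²)]
Numerator: 15×10731.27 − 385.2×409.2 = 3345.21
Denominator: √[(153291 − 148379.04)(172998.3 − 167444.64)] = √[4911.96 × 5553.66] = 5222.9643
r = 3345.21 / 5222.9643 ≈ 0.6405

0.6405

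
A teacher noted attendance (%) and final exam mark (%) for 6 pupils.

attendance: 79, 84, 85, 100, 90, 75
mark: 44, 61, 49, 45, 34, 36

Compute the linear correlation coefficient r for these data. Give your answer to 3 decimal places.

n = 6, Σx = 513, Σy = 269, Σx² = 44247, Σy² = 12535, Σxy = 23025
nΣxy − ΣxΣy = 138150 − 137997 = 153
nΣx² − (Σx)² = 265482 − 263169 = 2313; nΣy² − (Σy)² = 75210 − 72361 = 2849
r = 153 / √(2313 × 2849) = 153 / 2567.0483 ≈ 0.060

0.060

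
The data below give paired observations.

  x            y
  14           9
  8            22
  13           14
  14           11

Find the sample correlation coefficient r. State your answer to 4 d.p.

n = 4, Σx = 49, Σy = 56, Σx² = 625, Σy² = 882, Σxy = 638
nΣxy − ΣxΣy = 2552 − 2744 = -192
nΣx² − (Σx)² = 2500 − 2401 = 99; nΣy² − (Σy)² = 3528 − 3136 = 392
r = -192 / √(99 × 392) = -192 / 196.9975 ≈ -0.9746

-0.9746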